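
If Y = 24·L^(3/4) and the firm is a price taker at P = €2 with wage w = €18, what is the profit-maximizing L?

MP_L = (3/4)·24·L^(-1/4) = 18·L^(-1/4).
Profit maximization for a price taker requires P·MP_L = w: 2·18·L^(-1/4) = 18.
So L^(-1/4) = 0.5, which gives L = 16.

L* = 16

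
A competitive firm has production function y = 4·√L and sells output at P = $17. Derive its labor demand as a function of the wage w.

MP_L = (1/2)·4·L^(-1/2) = 2·L^(-1/2).
Setting P·MP_L = w: 34·L^(-1/2) = w.
Solving for L: L^(-1/2) = w/34, so L = (34/w)^(2).

L(w) = 1156/w²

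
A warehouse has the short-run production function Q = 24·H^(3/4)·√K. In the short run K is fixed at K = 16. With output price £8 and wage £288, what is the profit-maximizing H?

H* = 16

With K = 16, MP_H = (3/4)·24·H^(-1/4)·16^(1/2) = 72·H^(-1/4).
Profit maximization for a price taker requires P·MP_H = w: 8·72·H^(-1/4) = 288.
So H^(-1/4) = 0.5, which gives H = 16.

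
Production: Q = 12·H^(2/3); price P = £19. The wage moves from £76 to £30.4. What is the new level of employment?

From P·MP_H = w with MP_H = 8·H^(-1/3), the labor demand is H(w) = (152/w)^(3).
At w = 76: H = 8. At w = 30.4: H = 125.

H* = 125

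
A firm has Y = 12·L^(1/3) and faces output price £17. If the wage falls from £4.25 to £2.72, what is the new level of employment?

From P·MP_L = w with MP_L = 4·L^(-2/3), the labor demand is L(w) = (68/w)^(3/2).
At w = 4.25: L = 64. At w = 2.72: L = 125.

L* = 125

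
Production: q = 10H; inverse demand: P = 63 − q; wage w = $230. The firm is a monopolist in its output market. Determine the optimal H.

Marginal revenue from the inverse demand is MR = 63 − 2q.
The marginal product is MP_H = 10.
A monopolist hires until marginal revenue product equals the wage: MR·MP_H = w.
(63 − 20H)·10 = 230, so H = 2.

H* = 2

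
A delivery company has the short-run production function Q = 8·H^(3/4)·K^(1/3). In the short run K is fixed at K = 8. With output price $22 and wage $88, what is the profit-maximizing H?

With K = 8, MP_H = (3/4)·8·H^(-1/4)·8^(1/3) = 12·H^(-1/4).
Profit maximization for a price taker requires P·MP_H = w: 22·12·H^(-1/4) = 88.
So H^(-1/4) = 1/3, which gives H = 81.

H* = 81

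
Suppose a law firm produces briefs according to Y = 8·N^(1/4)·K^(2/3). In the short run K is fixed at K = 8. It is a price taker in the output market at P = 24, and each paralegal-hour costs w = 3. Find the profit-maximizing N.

N* = 256

With K = 8, MP_N = (1/4)·8·N^(-3/4)·8^(2/3) = 8·N^(-3/4).
Profit maximization for a price taker requires P·MP_N = w: 24·8·N^(-3/4) = 3.
So N^(-3/4) = 0.015625, which gives N = 256.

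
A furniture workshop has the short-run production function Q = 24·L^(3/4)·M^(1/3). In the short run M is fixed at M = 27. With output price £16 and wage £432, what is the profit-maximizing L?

With M = 27, MP_L = (3/4)·24·L^(-1/4)·27^(1/3) = 54·L^(-1/4).
Profit maximization for a price taker requires P·MP_L = w: 16·54·L^(-1/4) = 432.
So L^(-1/4) = 0.5, which gives L = 16.

L* = 16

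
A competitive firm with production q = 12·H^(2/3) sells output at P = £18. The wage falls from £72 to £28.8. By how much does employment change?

From P·MP_H = w with MP_H = 8·H^(-1/3), the labor demand is H(w) = (144/w)^(3).
At w = 72: H = 8. At w = 28.8: H = 125.
ΔH = 125 − 8 = 117.

ΔH = 117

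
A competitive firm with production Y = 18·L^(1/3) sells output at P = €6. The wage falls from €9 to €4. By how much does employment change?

From P·MP_L = w with MP_L = 6·L^(-2/3), the labor demand is L(w) = (36/w)^(3/2).
At w = 9: L = 8. At w = 4: L = 27.
ΔL = 27 − 8 = 19.

ΔL = 19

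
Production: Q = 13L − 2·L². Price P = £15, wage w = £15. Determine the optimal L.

The marginal product of L is MP_L = 13 − 4L.
A price-taking firm hires until the value of the marginal product equals the wage: P·MP_L = w, so 15·(13 − 4L) = 15.
Then 13 − 4L = 1, giving L = 3.

L* = 3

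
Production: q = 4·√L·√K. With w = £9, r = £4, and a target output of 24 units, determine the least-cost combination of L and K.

L* = 4, K* = 9

Cost minimization requires the marginal rate of technical substitution to equal the input-price ratio: MP_L/MP_K = w/r.
Here MP_L/MP_K = (1/2)·(K/L)/(1/2) = (K/L). Setting this equal to 9/4 = 2.25 gives K = 2.25L.
Substituting into q = 24: 4·L^(1/2)·(2.25L)^(1/2) = 24.
Solving, L = 4 and K = 9.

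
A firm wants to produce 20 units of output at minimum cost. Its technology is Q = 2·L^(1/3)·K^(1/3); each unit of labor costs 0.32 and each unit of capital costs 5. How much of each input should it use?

L* = 125, K* = 8

Cost minimization requires the marginal rate of technical substitution to equal the input-price ratio: MP_L/MP_K = w/r.
Here MP_L/MP_K = (1/3)·(K/L)/(1/3) = (K/L). Setting this equal to 0.32/5 = 0.064 gives K = 0.064L.
Substituting into Q = 20: 2·L^(1/3)·(0.064L)^(1/3) = 20.
Solving, L = 125 and K = 8.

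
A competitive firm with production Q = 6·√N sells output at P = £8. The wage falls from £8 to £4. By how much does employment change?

From P·MP_N = w with MP_N = 3·N^(-1/2), the labor demand is N(w) = (24/w)^(2).
At w = 8: N = 9. At w = 4: N = 36.
ΔN = 36 − 9 = 27.

ΔN = 27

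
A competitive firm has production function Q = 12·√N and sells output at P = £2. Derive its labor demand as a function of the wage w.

N(w) = 144/w²

MP_N = (1/2)·12·N^(-1/2) = 6·N^(-1/2).
Setting P·MP_N = w: 12·N^(-1/2) = w.
Solving for N: N^(-1/2) = w/12, so N = (12/w)^(2).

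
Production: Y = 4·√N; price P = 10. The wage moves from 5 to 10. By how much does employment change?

From P·MP_N = w with MP_N = 2·N^(-1/2), the labor demand is N(w) = (20/w)^(2).
At w = 5: N = 16. At w = 10: N = 4.
ΔN = 4 − 16 = -12.

ΔN = -12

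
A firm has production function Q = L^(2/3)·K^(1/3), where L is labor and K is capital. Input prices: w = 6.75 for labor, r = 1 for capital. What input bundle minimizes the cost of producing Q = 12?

L* = 8, K* = 27

Cost minimization requires the marginal rate of technical substitution to equal the input-price ratio: MP_L/MP_K = w/r.
Here MP_L/MP_K = (2/3)·(K/L)/(1/3) = 2·(K/L). Setting this equal to 6.75/1 = 6.75 gives K = 3.375L.
Substituting into Q = 12: L^(2/3)·(3.375L)^(1/3) = 12.
Solving, L = 8 and K = 27.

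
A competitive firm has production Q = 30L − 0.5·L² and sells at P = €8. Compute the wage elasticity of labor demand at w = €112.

ε = -0.875

From P·MP_L = w with MP_L = 30 − L, labor demand is L(w) = 30 − w/8.
dL/dw = −1/(8) = -0.125.
At w = 112, L = 16, so ε = (dL/dw)·(w/L) = (-0.125)·(112/16) = -0.875.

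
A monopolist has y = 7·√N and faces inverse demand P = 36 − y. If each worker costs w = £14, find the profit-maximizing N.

N* = 4

Marginal revenue from the inverse demand is MR = 36 − 2y.
The marginal product is MP_N = 3.5·N^(-1/2).
A monopolist hires until marginal revenue product equals the wage: MR·MP_N = w.
At N, y = 7·√N. Substituting and solving: (36 − 14·√N)·3.5·N^(-1/2) = 14 gives N = 4.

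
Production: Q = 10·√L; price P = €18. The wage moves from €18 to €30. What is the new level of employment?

From P·MP_L = w with MP_L = 5·L^(-1/2), the labor demand is L(w) = (90/w)^(2).
At w = 18: L = 25. At w = 30: L = 9.

L* = 9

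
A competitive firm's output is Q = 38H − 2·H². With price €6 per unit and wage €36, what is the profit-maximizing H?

H* = 8

The marginal product of H is MP_H = 38 − 4H.
A price-taking firm hires until the value of the marginal product equals the wage: P·MP_H = w, so 6·(38 − 4H) = 36.
Then 38 − 4H = 6, giving H = 8.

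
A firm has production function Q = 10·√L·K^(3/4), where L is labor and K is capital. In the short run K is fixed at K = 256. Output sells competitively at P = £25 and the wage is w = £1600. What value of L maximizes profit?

L* = 25

With K = 256, MP_L = (1/2)·10·L^(-1/2)·256^(3/4) = 320·L^(-1/2).
Profit maximization for a price taker requires P·MP_L = w: 25·320·L^(-1/2) = 1600.
So L^(-1/2) = 0.2, which gives L = 25.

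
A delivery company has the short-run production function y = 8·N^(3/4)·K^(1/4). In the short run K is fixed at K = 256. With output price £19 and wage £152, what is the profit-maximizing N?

With K = 256, MP_N = (3/4)·8·N^(-1/4)·256^(1/4) = 24·N^(-1/4).
Profit maximization for a price taker requires P·MP_N = w: 19·24·N^(-1/4) = 152.
So N^(-1/4) = 1/3, which gives N = 81.

N* = 81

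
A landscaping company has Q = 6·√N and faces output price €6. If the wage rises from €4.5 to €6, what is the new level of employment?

N* = 9

From P·MP_N = w with MP_N = 3·N^(-1/2), the labor demand is N(w) = (18/w)^(2).
At w = 4.5: N = 16. At w = 6: N = 9.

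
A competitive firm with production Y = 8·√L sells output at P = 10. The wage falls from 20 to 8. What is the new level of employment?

L* = 25

From P·MP_L = w with MP_L = 4·L^(-1/2), the labor demand is L(w) = (40/w)^(2).
At w = 20: L = 4. At w = 8: L = 25.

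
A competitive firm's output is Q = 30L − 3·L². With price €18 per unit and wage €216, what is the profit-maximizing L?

The marginal product of L is MP_L = 30 − 6L.
A price-taking firm hires until the value of the marginal product equals the wage: P·MP_L = w, so 18·(30 − 6L) = 216.
Then 30 − 6L = 12, giving L = 3.

L* = 3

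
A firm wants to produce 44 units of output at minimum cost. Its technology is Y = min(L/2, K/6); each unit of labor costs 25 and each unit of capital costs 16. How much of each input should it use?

With a fixed-proportions technology, the cost-minimizing bundle uses no slack in either input: L/2 = K/6 = Y.
So L = 2·44 = 88 and K = 6·44 = 264.

L* = 88, K* = 264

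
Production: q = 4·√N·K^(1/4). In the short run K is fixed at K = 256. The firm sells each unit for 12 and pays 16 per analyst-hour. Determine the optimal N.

With K = 256, MP_N = (1/2)·4·N^(-1/2)·256^(1/4) = 8·N^(-1/2).
Profit maximization for a price taker requires P·MP_N = w: 12·8·N^(-1/2) = 16.
So N^(-1/2) = 1/6, which gives N = 36.

N* = 36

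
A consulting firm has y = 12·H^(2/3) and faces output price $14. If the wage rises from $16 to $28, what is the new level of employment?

H* = 64

From P·MP_H = w with MP_H = 8·H^(-1/3), the labor demand is H(w) = (112/w)^(3).
At w = 16: H = 343. At w = 28: H = 64.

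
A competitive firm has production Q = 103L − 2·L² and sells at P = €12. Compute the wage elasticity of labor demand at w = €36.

From P·MP_L = w with MP_L = 103 − 4L, labor demand is L(w) = (103 − w/12)/4.
dL/dw = −1/(48) = -1/48.
At w = 36, L = 25, so ε = (dL/dw)·(w/L) = (-1/48)·(36/25) = -0.03.

ε = -0.03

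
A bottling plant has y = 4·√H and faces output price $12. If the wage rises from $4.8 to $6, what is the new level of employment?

H* = 16

From P·MP_H = w with MP_H = 2·H^(-1/2), the labor demand is H(w) = (24/w)^(2).
At w = 4.8: H = 25. At w = 6: H = 16.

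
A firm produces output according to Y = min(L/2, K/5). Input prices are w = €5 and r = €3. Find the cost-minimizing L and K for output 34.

L* = 68, K* = 170

With a fixed-proportions technology, the cost-minimizing bundle uses no slack in either input: L/2 = K/5 = Y.
So L = 2·34 = 68 and K = 5·34 = 170.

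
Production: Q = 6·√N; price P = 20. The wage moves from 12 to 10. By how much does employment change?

ΔN = 11

From P·MP_N = w with MP_N = 3·N^(-1/2), the labor demand is N(w) = (60/w)^(2).
At w = 12: N = 25. At w = 10: N = 36.
ΔN = 36 − 25 = 11.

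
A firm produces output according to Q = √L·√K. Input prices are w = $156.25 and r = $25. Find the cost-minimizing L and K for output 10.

L* = 4, K* = 25

Cost minimization requires the marginal rate of technical substitution to equal the input-price ratio: MP_L/MP_K = w/r.
Here MP_L/MP_K = (1/2)·(K/L)/(1/2) = (K/L). Setting this equal to 156.25/25 = 6.25 gives K = 6.25L.
Substituting into Q = 10: L^(1/2)·(6.25L)^(1/2) = 10.
Solving, L = 4 and K = 25.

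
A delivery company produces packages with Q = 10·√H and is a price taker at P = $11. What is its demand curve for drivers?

MP_H = (1/2)·10·H^(-1/2) = 5·H^(-1/2).
Setting P·MP_H = w: 55·H^(-1/2) = w.
Solving for H: H^(-1/2) = w/55, so H = (55/w)^(2).

H(w) = 3025/w²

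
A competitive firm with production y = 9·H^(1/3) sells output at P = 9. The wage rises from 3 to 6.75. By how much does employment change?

ΔH = -19

From P·MP_H = w with MP_H = 3·H^(-2/3), the labor demand is H(w) = (27/w)^(3/2).
At w = 3: H = 27. At w = 6.75: H = 8.
ΔH = 8 − 27 = -19.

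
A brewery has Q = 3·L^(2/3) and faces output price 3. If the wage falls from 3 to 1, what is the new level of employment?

L* = 216

From P·MP_L = w with MP_L = 2·L^(-1/3), the labor demand is L(w) = (6/w)^(3).
At w = 3: L = 8. At w = 1: L = 216.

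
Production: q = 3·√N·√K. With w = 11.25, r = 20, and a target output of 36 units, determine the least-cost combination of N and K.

Cost minimization requires the marginal rate of technical substitution to equal the input-price ratio: MP_N/MP_K = w/r.
Here MP_N/MP_K = (1/2)·(K/N)/(1/2) = (K/N). Setting this equal to 11.25/20 = 0.5625 gives K = 0.5625N.
Substituting into q = 36: 3·N^(1/2)·(0.5625N)^(1/2) = 36.
Solving, N = 16 and K = 9.

N* = 16, K* = 9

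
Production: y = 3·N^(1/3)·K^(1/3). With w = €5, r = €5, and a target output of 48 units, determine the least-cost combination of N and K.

Cost minimization requires the marginal rate of technical substitution to equal the input-price ratio: MP_N/MP_K = w/r.
Here MP_N/MP_K = (1/3)·(K/N)/(1/3) = (K/N). Setting this equal to 5/5 = 1 gives K = N.
Substituting into y = 48: 3·N^(1/3)·(N)^(1/3) = 48.
Solving, N = 64 and K = 64.

N* = 64, K* = 64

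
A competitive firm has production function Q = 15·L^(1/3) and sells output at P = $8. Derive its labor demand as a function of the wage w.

L(w) = (40/w)^(3/2)

MP_L = (1/3)·15·L^(-2/3) = 5·L^(-2/3).
Setting P·MP_L = w: 40·L^(-2/3) = w.
Solving for L: L^(-2/3) = w/40, so L = (40/w)^(3/2).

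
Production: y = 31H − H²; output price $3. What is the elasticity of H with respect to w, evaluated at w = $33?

From P·MP_H = w with MP_H = 31 − 2H, labor demand is H(w) = (31 − w/3)/2.
dH/dw = −1/(6) = -1/6.
At w = 33, H = 10, so ε = (dH/dw)·(w/H) = (-1/6)·(33/10) = -0.55.

ε = -0.55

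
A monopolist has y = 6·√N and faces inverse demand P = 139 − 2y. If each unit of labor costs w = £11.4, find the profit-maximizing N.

Marginal revenue from the inverse demand is MR = 139 − 4y.
The marginal product is MP_N = 3·N^(-1/2).
A monopolist hires until marginal revenue product equals the wage: MR·MP_N = w.
At N, y = 6·√N. Substituting and solving: (139 − 24·√N)·3·N^(-1/2) = 11.4 gives N = 25.

N* = 25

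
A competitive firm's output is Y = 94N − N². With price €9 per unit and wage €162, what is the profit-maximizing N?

N* = 38

The marginal product of N is MP_N = 94 − 2N.
A price-taking firm hires until the value of the marginal product equals the wage: P·MP_N = w, so 9·(94 − 2N) = 162.
Then 94 − 2N = 18, giving N = 38.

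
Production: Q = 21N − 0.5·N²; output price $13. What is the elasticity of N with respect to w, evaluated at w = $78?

From P·MP_N = w with MP_N = 21 − N, labor demand is N(w) = 21 − w/13.
dN/dw = −1/(13) = -1/13.
At w = 78, N = 15, so ε = (dN/dw)·(w/N) = (-1/13)·(78/15) = -0.4.

ε = -0.4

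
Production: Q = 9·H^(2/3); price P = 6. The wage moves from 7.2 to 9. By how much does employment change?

From P·MP_H = w with MP_H = 6·H^(-1/3), the labor demand is H(w) = (36/w)^(3).
At w = 7.2: H = 125. At w = 9: H = 64.
ΔH = 64 − 125 = -61.

ΔH = -61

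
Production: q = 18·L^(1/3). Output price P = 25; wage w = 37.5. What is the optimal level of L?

L* = 8

MP_L = (1/3)·18·L^(-2/3) = 6·L^(-2/3).
Profit maximization for a price taker requires P·MP_L = w: 25·6·L^(-2/3) = 37.5.
So L^(-2/3) = 0.25, which gives L = 8.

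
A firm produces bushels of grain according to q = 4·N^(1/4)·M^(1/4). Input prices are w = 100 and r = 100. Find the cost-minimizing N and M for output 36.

N* = 81, M* = 81

Cost minimization requires the marginal rate of technical substitution to equal the input-price ratio: MP_N/MP_M = w/r.
Here MP_N/MP_M = (1/4)·(M/N)/(1/4) = (M/N). Setting this equal to 100/100 = 1 gives M = N.
Substituting into q = 36: 4·N^(1/4)·(N)^(1/4) = 36.
Solving, N = 81 and M = 81.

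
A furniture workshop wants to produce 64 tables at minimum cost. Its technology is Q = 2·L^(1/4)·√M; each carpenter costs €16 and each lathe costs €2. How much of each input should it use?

Cost minimization requires the marginal rate of technical substitution to equal the input-price ratio: MP_L/MP_M = w/r.
Here MP_L/MP_M = (1/4)·(M/L)/(1/2) = 0.5·(M/L). Setting this equal to 16/2 = 8 gives M = 16L.
Substituting into Q = 64: 2·L^(1/4)·(16L)^(1/2) = 64.
Solving, L = 16 and M = 256.

L* = 16, M* = 256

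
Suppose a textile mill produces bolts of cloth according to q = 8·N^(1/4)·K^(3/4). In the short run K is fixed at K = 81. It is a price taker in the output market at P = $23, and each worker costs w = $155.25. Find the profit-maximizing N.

N* = 16

With K = 81, MP_N = (1/4)·8·N^(-3/4)·81^(3/4) = 54·N^(-3/4).
Profit maximization for a price taker requires P·MP_N = w: 23·54·N^(-3/4) = 155.25.
So N^(-3/4) = 0.125, which gives N = 16.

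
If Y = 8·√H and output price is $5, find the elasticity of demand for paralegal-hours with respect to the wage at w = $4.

MP_H = (1/2)·8·H^(-1/2), so P·MP_H = w gives 20·H^(-1/2) = w.
Solving, H(w) = (20/w)^(2). This is a constant-elasticity form: H ∝ w^(−2), so ε = −2.

ε = -2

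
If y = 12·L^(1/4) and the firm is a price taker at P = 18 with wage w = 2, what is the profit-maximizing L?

MP_L = (1/4)·12·L^(-3/4) = 3·L^(-3/4).
Profit maximization for a price taker requires P·MP_L = w: 18·3·L^(-3/4) = 2.
So L^(-3/4) = 1/27, which gives L = 81.

L* = 81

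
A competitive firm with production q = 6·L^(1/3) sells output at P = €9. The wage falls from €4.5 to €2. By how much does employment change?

ΔL = 19

From P·MP_L = w with MP_L = 2·L^(-2/3), the labor demand is L(w) = (18/w)^(3/2).
At w = 4.5: L = 8. At w = 2: L = 27.
ΔL = 27 − 8 = 19.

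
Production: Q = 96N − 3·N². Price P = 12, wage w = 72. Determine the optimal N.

The marginal product of N is MP_N = 96 − 6N.
A price-taking firm hires until the value of the marginal product equals the wage: P·MP_N = w, so 12·(96 − 6N) = 72.
Then 96 − 6N = 6, giving N = 15.

N* = 15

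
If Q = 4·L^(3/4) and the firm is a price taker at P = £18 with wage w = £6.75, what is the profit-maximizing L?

MP_L = (3/4)·4·L^(-1/4) = 3·L^(-1/4).
Profit maximization for a price taker requires P·MP_L = w: 18·3·L^(-1/4) = 6.75.
So L^(-1/4) = 0.125, which gives L = 4096.

L* = 4096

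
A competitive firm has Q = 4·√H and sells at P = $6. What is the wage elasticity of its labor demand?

MP_H = (1/2)·4·H^(-1/2), so P·MP_H = w gives 12·H^(-1/2) = w.
Solving, H(w) = (12/w)^(2). This is a constant-elasticity form: H ∝ w^(−2), so ε = −2.

ε = -2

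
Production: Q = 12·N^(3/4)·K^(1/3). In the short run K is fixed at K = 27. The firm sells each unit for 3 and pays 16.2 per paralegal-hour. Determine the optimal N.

N* = 625

With K = 27, MP_N = (3/4)·12·N^(-1/4)·27^(1/3) = 27·N^(-1/4).
Profit maximization for a price taker requires P·MP_N = w: 3·27·N^(-1/4) = 16.2.
So N^(-1/4) = 0.2, which gives N = 625.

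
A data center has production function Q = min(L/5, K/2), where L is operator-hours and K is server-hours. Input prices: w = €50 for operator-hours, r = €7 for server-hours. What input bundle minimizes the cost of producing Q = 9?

With a fixed-proportions technology, the cost-minimizing bundle uses no slack in either input: L/5 = K/2 = Q.
So L = 5·9 = 45 and K = 2·9 = 18.

L* = 45, K* = 18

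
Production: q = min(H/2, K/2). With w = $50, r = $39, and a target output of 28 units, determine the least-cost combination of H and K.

H* = 56, K* = 56

With a fixed-proportions technology, the cost-minimizing bundle uses no slack in either input: H/2 = K/2 = q.
So H = 2·28 = 56 and K = 2·28 = 56.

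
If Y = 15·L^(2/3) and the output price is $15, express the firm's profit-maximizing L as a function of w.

MP_L = (2/3)·15·L^(-1/3) = 10·L^(-1/3).
Setting P·MP_L = w: 150·L^(-1/3) = w.
Solving for L: L^(-1/3) = w/150, so L = (150/w)^(3).

L(w) = 3375000/w³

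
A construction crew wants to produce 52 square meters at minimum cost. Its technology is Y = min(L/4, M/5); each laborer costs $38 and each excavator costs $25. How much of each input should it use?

With a fixed-proportions technology, the cost-minimizing bundle uses no slack in either input: L/4 = M/5 = Y.
So L = 4·52 = 208 and M = 5·52 = 260.

L* = 208, M* = 260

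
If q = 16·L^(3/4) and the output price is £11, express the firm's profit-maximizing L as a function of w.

L(w) = (132/w)^(4)

MP_L = (3/4)·16·L^(-1/4) = 12·L^(-1/4).
Setting P·MP_L = w: 132·L^(-1/4) = w.
Solving for L: L^(-1/4) = w/132, so L = (132/w)^(4).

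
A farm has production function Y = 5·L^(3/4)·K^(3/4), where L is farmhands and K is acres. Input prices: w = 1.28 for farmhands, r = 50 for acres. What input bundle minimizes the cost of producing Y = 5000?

L* = 625, K* = 16

Cost minimization requires the marginal rate of technical substitution to equal the input-price ratio: MP_L/MP_K = w/r.
Here MP_L/MP_K = (3/4)·(K/L)/(3/4) = (K/L). Setting this equal to 1.28/50 = 0.0256 gives K = 0.0256L.
Substituting into Y = 5000: 5·L^(3/4)·(0.0256L)^(3/4) = 5000.
Solving, L = 625 and K = 16.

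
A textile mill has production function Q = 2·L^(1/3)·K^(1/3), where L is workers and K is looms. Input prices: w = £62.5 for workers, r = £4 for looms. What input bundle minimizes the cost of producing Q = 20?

L* = 8, K* = 125

Cost minimization requires the marginal rate of technical substitution to equal the input-price ratio: MP_L/MP_K = w/r.
Here MP_L/MP_K = (1/3)·(K/L)/(1/3) = (K/L). Setting this equal to 62.5/4 = 15.625 gives K = 15.625L.
Substituting into Q = 20: 2·L^(1/3)·(15.625L)^(1/3) = 20.
Solving, L = 8 and K = 125.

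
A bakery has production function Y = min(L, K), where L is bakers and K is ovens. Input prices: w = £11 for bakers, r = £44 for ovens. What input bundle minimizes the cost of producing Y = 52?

L* = 52, K* = 52

With a fixed-proportions technology, the cost-minimizing bundle uses no slack in either input: L = K = Y.
So L = 52 and K = 52.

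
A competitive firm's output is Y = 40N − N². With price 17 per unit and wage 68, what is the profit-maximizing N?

N* = 18

The marginal product of N is MP_N = 40 − 2N.
A price-taking firm hires until the value of the marginal product equals the wage: P·MP_N = w, so 17·(40 − 2N) = 68.
Then 40 − 2N = 4, giving N = 18.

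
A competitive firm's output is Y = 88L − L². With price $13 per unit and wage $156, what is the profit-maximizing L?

The marginal product of L is MP_L = 88 − 2L.
A price-taking firm hires until the value of the marginal product equals the wage: P·MP_L = w, so 13·(88 − 2L) = 156.
Then 88 − 2L = 12, giving L = 38.

L* = 38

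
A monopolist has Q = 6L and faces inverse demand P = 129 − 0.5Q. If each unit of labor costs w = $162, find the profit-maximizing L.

Marginal revenue from the inverse demand is MR = 129 − Q.
The marginal product is MP_L = 6.
A monopolist hires until marginal revenue product equals the wage: MR·MP_L = w.
(129 − 6L)·6 = 162, so L = 17.

L* = 17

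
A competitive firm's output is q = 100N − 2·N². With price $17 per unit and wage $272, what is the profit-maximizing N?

The marginal product of N is MP_N = 100 − 4N.
A price-taking firm hires until the value of the marginal product equals the wage: P·MP_N = w, so 17·(100 − 4N) = 272.
Then 100 − 4N = 16, giving N = 21.

N* = 21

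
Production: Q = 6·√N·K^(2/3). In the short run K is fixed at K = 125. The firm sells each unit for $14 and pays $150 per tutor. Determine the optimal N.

N* = 49

With K = 125, MP_N = (1/2)·6·N^(-1/2)·125^(2/3) = 75·N^(-1/2).
Profit maximization for a price taker requires P·MP_N = w: 14·75·N^(-1/2) = 150.
So N^(-1/2) = 1/7, which gives N = 49.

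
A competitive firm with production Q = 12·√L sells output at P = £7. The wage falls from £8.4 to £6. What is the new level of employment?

From P·MP_L = w with MP_L = 6·L^(-1/2), the labor demand is L(w) = (42/w)^(2).
At w = 8.4: L = 25. At w = 6: L = 49.

L* = 49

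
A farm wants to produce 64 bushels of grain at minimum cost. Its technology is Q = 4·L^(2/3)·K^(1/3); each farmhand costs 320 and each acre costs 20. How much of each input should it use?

L* = 8, K* = 64

Cost minimization requires the marginal rate of technical substitution to equal the input-price ratio: MP_L/MP_K = w/r.
Here MP_L/MP_K = (2/3)·(K/L)/(1/3) = 2·(K/L). Setting this equal to 320/20 = 16 gives K = 8L.
Substituting into Q = 64: 4·L^(2/3)·(8L)^(1/3) = 64.
Solving, L = 8 and K = 64.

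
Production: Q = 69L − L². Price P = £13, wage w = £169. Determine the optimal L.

L* = 28

The marginal product of L is MP_L = 69 − 2L.
A price-taking firm hires until the value of the marginal product equals the wage: P·MP_L = w, so 13·(69 − 2L) = 169.
Then 69 − 2L = 13, giving L = 28.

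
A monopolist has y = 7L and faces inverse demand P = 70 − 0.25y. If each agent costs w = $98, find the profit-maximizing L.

Marginal revenue from the inverse demand is MR = 70 − 0.5y.
The marginal product is MP_L = 7.
A monopolist hires until marginal revenue product equals the wage: MR·MP_L = w.
(70 − 3.5L)·7 = 98, so L = 16.

L* = 16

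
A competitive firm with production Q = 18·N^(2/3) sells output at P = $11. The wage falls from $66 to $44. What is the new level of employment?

N* = 27

From P·MP_N = w with MP_N = 12·N^(-1/3), the labor demand is N(w) = (132/w)^(3).
At w = 66: N = 8. At w = 44: N = 27.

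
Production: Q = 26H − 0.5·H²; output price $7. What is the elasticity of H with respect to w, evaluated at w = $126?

ε = -2.25

From P·MP_H = w with MP_H = 26 − H, labor demand is H(w) = 26 − w/7.
dH/dw = −1/(7) = -1/7.
At w = 126, H = 8, so ε = (dH/dw)·(w/H) = (-1/7)·(126/8) = -2.25.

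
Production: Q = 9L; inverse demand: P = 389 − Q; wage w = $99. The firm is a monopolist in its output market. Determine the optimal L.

Marginal revenue from the inverse demand is MR = 389 − 2Q.
The marginal product is MP_L = 9.
A monopolist hires until marginal revenue product equals the wage: MR·MP_L = w.
(389 − 18L)·9 = 99, so L = 21.

L* = 21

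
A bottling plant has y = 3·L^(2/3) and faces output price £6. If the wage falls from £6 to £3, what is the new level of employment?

L* = 64

From P·MP_L = w with MP_L = 2·L^(-1/3), the labor demand is L(w) = (12/w)^(3).
At w = 6: L = 8. At w = 3: L = 64.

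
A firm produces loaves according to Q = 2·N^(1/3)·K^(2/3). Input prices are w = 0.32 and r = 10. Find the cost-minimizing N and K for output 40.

N* = 125, K* = 8

Cost minimization requires the marginal rate of technical substitution to equal the input-price ratio: MP_N/MP_K = w/r.
Here MP_N/MP_K = (1/3)·(K/N)/(2/3) = 0.5·(K/N). Setting this equal to 0.32/10 = 0.032 gives K = 0.064N.
Substituting into Q = 40: 2·N^(1/3)·(0.064N)^(2/3) = 40.
Solving, N = 125 and K = 8.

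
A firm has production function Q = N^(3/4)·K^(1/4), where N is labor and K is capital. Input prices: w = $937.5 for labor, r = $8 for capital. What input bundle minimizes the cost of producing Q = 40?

Cost minimization requires the marginal rate of technical substitution to equal the input-price ratio: MP_N/MP_K = w/r.
Here MP_N/MP_K = (3/4)·(K/N)/(1/4) = 3·(K/N). Setting this equal to 937.5/8 = 117.1875 gives K = 39.0625N.
Substituting into Q = 40: N^(3/4)·(39.0625N)^(1/4) = 40.
Solving, N = 16 and K = 625.

N* = 16, K* = 625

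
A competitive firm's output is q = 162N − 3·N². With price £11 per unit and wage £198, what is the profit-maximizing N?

N* = 24

The marginal product of N is MP_N = 162 − 6N.
A price-taking firm hires until the value of the marginal product equals the wage: P·MP_N = w, so 11·(162 − 6N) = 198.
Then 162 − 6N = 18, giving N = 24.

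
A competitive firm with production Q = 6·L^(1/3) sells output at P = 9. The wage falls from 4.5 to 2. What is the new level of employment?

From P·MP_L = w with MP_L = 2·L^(-2/3), the labor demand is L(w) = (18/w)^(3/2).
At w = 4.5: L = 8. At w = 2: L = 27.

L* = 27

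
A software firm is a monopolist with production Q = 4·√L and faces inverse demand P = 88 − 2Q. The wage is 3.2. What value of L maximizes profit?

L* = 25

Marginal revenue from the inverse demand is MR = 88 − 4Q.
The marginal product is MP_L = 2·L^(-1/2).
A monopolist hires until marginal revenue product equals the wage: MR·MP_L = w.
At L, Q = 4·√L. Substituting and solving: (88 − 16·√L)·2·L^(-1/2) = 3.2 gives L = 25.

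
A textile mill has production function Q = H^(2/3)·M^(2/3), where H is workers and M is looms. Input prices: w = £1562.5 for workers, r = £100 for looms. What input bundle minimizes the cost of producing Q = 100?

H* = 8, M* = 125

Cost minimization requires the marginal rate of technical substitution to equal the input-price ratio: MP_H/MP_M = w/r.
Here MP_H/MP_M = (2/3)·(M/H)/(2/3) = (M/H). Setting this equal to 1562.5/100 = 15.625 gives M = 15.625H.
Substituting into Q = 100: H^(2/3)·(15.625H)^(2/3) = 100.
Solving, H = 8 and M = 125.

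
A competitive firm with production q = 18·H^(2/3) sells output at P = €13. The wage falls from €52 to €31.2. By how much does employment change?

From P·MP_H = w with MP_H = 12·H^(-1/3), the labor demand is H(w) = (156/w)^(3).
At w = 52: H = 27. At w = 31.2: H = 125.
ΔH = 125 − 27 = 98.

ΔH = 98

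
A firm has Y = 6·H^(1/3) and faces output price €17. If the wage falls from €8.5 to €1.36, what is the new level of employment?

H* = 125

From P·MP_H = w with MP_H = 2·H^(-2/3), the labor demand is H(w) = (34/w)^(3/2).
At w = 8.5: H = 8. At w = 1.36: H = 125.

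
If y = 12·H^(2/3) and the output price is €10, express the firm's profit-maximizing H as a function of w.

MP_H = (2/3)·12·H^(-1/3) = 8·H^(-1/3).
Setting P·MP_H = w: 80·H^(-1/3) = w.
Solving for H: H^(-1/3) = w/80, so H = (80/w)^(3).

H(w) = 512000/w³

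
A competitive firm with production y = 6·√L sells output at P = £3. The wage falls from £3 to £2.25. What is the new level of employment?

From P·MP_L = w with MP_L = 3·L^(-1/2), the labor demand is L(w) = (9/w)^(2).
At w = 3: L = 9. At w = 2.25: L = 16.

L* = 16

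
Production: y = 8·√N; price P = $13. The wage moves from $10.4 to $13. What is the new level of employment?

N* = 16

From P·MP_N = w with MP_N = 4·N^(-1/2), the labor demand is N(w) = (52/w)^(2).
At w = 10.4: N = 25. At w = 13: N = 16.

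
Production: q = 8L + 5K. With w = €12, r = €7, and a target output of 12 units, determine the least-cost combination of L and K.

The inputs are perfect substitutes, so the firm uses whichever has the lower cost per unit of output.
Cost per unit of output via L is w/8 = 1.5; via K it is r/5 = 1.4. K is cheaper.
Producing q = 12 with K alone: L = 0, K = 2.4.

L* = 0, K* = 2.4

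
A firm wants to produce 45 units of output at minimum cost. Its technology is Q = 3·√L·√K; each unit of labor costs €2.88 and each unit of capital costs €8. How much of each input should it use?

L* = 25, K* = 9

Cost minimization requires the marginal rate of technical substitution to equal the input-price ratio: MP_L/MP_K = w/r.
Here MP_L/MP_K = (1/2)·(K/L)/(1/2) = (K/L). Setting this equal to 2.88/8 = 0.36 gives K = 0.36L.
Substituting into Q = 45: 3·L^(1/2)·(0.36L)^(1/2) = 45.
Solving, L = 25 and K = 9.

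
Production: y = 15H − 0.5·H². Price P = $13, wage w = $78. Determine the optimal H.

H* = 9

The marginal product of H is MP_H = 15 − H.
A price-taking firm hires until the value of the marginal product equals the wage: P·MP_H = w, so 13·(15 − H) = 78.
Then 15 − H = 6, giving H = 9.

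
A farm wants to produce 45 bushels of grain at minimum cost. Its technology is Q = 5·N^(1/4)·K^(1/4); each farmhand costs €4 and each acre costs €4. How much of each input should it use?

Cost minimization requires the marginal rate of technical substitution to equal the input-price ratio: MP_N/MP_K = w/r.
Here MP_N/MP_K = (1/4)·(K/N)/(1/4) = (K/N). Setting this equal to 4/4 = 1 gives K = N.
Substituting into Q = 45: 5·N^(1/4)·(N)^(1/4) = 45.
Solving, N = 81 and K = 81.

N* = 81, K* = 81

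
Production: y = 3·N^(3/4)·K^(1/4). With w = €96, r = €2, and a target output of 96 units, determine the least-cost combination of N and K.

N* = 16, K* = 256

Cost minimization requires the marginal rate of technical substitution to equal the input-price ratio: MP_N/MP_K = w/r.
Here MP_N/MP_K = (3/4)·(K/N)/(1/4) = 3·(K/N). Setting this equal to 96/2 = 48 gives K = 16N.
Substituting into y = 96: 3·N^(3/4)·(16N)^(1/4) = 96.
Solving, N = 16 and K = 256.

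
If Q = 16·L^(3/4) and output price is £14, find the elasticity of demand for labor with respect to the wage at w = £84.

ε = -4

MP_L = (3/4)·16·L^(-1/4), so P·MP_L = w gives 168·L^(-1/4) = w.
Solving, L(w) = (168/w)^(4). This is a constant-elasticity form: L ∝ w^(−4), so ε = −4.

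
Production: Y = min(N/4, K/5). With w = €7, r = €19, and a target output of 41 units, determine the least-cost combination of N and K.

N* = 164, K* = 205

With a fixed-proportions technology, the cost-minimizing bundle uses no slack in either input: N/4 = K/5 = Y.
So N = 4·41 = 164 and K = 5·41 = 205.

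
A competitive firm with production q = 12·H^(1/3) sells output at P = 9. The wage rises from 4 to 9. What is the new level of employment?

H* = 8

From P·MP_H = w with MP_H = 4·H^(-2/3), the labor demand is H(w) = (36/w)^(3/2).
At w = 4: H = 27. At w = 9: H = 8.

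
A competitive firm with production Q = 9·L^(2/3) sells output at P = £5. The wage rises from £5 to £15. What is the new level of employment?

From P·MP_L = w with MP_L = 6·L^(-1/3), the labor demand is L(w) = (30/w)^(3).
At w = 5: L = 216. At w = 15: L = 8.

L* = 8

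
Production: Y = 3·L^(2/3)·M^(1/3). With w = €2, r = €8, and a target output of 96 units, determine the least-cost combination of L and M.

Cost minimization requires the marginal rate of technical substitution to equal the input-price ratio: MP_L/MP_M = w/r.
Here MP_L/MP_M = (2/3)·(M/L)/(1/3) = 2·(M/L). Setting this equal to 2/8 = 0.25 gives M = 0.125L.
Substituting into Y = 96: 3·L^(2/3)·(0.125L)^(1/3) = 96.
Solving, L = 64 and M = 8.

L* = 64, M* = 8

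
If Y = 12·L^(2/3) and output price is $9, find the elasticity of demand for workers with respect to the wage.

ε = -3

MP_L = (2/3)·12·L^(-1/3), so P·MP_L = w gives 72·L^(-1/3) = w.
Solving, L(w) = (72/w)^(3). This is a constant-elasticity form: L ∝ w^(−3), so ε = −3.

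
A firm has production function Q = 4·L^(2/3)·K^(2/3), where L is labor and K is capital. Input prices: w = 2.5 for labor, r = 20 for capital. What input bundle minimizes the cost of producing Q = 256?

Cost minimization requires the marginal rate of technical substitution to equal the input-price ratio: MP_L/MP_K = w/r.
Here MP_L/MP_K = (2/3)·(K/L)/(2/3) = (K/L). Setting this equal to 2.5/20 = 0.125 gives K = 0.125L.
Substituting into Q = 256: 4·L^(2/3)·(0.125L)^(2/3) = 256.
Solving, L = 64 and K = 8.

L* = 64, K* = 8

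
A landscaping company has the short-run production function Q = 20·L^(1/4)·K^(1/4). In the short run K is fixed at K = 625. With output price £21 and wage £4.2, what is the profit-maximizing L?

With K = 625, MP_L = (1/4)·20·L^(-3/4)·625^(1/4) = 25·L^(-3/4).
Profit maximization for a price taker requires P·MP_L = w: 21·25·L^(-3/4) = 4.2.
So L^(-3/4) = 0.008, which gives L = 625.

L* = 625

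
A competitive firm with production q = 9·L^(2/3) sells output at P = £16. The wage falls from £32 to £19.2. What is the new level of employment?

From P·MP_L = w with MP_L = 6·L^(-1/3), the labor demand is L(w) = (96/w)^(3).
At w = 32: L = 27. At w = 19.2: L = 125.

L* = 125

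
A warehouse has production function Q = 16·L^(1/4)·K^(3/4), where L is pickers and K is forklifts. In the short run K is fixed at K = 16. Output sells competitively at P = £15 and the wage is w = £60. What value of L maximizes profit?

L* = 16

With K = 16, MP_L = (1/4)·16·L^(-3/4)·16^(3/4) = 32·L^(-3/4).
Profit maximization for a price taker requires P·MP_L = w: 15·32·L^(-3/4) = 60.
So L^(-3/4) = 0.125, which gives L = 16.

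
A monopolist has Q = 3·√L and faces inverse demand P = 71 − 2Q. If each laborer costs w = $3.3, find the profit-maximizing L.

Marginal revenue from the inverse demand is MR = 71 − 4Q.
The marginal product is MP_L = 1.5·L^(-1/2).
A monopolist hires until marginal revenue product equals the wage: MR·MP_L = w.
At L, Q = 3·√L. Substituting and solving: (71 − 12·√L)·1.5·L^(-1/2) = 3.3 gives L = 25.

L* = 25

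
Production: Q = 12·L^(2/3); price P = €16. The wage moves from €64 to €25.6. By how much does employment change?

From P·MP_L = w with MP_L = 8·L^(-1/3), the labor demand is L(w) = (128/w)^(3).
At w = 64: L = 8. At w = 25.6: L = 125.
ΔL = 125 − 8 = 117.

ΔL = 117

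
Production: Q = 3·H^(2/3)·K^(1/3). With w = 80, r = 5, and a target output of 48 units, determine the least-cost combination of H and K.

H* = 8, K* = 64

Cost minimization requires the marginal rate of technical substitution to equal the input-price ratio: MP_H/MP_K = w/r.
Here MP_H/MP_K = (2/3)·(K/H)/(1/3) = 2·(K/H). Setting this equal to 80/5 = 16 gives K = 8H.
Substituting into Q = 48: 3·H^(2/3)·(8H)^(1/3) = 48.
Solving, H = 8 and K = 64.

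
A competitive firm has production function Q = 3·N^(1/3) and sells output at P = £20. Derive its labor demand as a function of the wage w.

N(w) = (20/w)^(3/2)

MP_N = (1/3)·3·N^(-2/3) = N^(-2/3).
Setting P·MP_N = w: 20·N^(-2/3) = w.
Solving for N: N^(-2/3) = w/20, so N = (20/w)^(3/2).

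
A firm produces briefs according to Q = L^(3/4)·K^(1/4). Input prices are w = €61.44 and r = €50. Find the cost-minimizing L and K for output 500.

L* = 625, K* = 256

Cost minimization requires the marginal rate of technical substitution to equal the input-price ratio: MP_L/MP_K = w/r.
Here MP_L/MP_K = (3/4)·(K/L)/(1/4) = 3·(K/L). Setting this equal to 61.44/50 = 1.2288 gives K = 0.4096L.
Substituting into Q = 500: L^(3/4)·(0.4096L)^(1/4) = 500.
Solving, L = 625 and K = 256.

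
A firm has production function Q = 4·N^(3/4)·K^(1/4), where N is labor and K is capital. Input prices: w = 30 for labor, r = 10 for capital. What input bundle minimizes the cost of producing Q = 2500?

Cost minimization requires the marginal rate of technical substitution to equal the input-price ratio: MP_N/MP_K = w/r.
Here MP_N/MP_K = (3/4)·(K/N)/(1/4) = 3·(K/N). Setting this equal to 30/10 = 3 gives K = N.
Substituting into Q = 2500: 4·N^(3/4)·(N)^(1/4) = 2500.
Solving, N = 625 and K = 625.

N* = 625, K* = 625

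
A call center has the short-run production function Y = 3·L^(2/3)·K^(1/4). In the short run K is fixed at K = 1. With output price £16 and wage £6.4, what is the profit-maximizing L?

With K = 1, MP_L = (2/3)·3·L^(-1/3)·1^(1/4) = 2·L^(-1/3).
Profit maximization for a price taker requires P·MP_L = w: 16·2·L^(-1/3) = 6.4.
So L^(-1/3) = 0.2, which gives L = 125.

L* = 125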